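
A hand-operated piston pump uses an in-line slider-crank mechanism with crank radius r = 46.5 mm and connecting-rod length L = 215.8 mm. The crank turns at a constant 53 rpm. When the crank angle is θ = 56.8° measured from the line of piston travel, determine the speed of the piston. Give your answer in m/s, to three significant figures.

0.242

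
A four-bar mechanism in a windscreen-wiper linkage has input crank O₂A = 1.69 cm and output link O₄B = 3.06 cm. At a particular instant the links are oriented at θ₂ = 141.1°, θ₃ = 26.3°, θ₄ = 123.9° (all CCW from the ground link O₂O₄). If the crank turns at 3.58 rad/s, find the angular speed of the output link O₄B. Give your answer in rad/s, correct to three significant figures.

ω₂ = 3.58 rad/s
Differentiating the loop-closure r₂e^{iθ₂}+r₃e^{iθ₃}=r₁+r₄e^{iθ₄} gives r₂ω₂e^{iθ₂}+r₃ω₃e^{iθ₃}=r₄ω₄e^{iθ₄}.
Eliminating the other unknown: ω₄ = r₂ω₂ sin(θ₂−θ₃) / [r₄ sin(θ₄−θ₃)].
Numerator sine = +0.90778; denominator sine = +0.99122.
Result = 0.0169·3.58·(+0.90778) / (0.0306·(+0.99122)) = +1.8108 rad/s; magnitude 1.8108 rad/s.

1.81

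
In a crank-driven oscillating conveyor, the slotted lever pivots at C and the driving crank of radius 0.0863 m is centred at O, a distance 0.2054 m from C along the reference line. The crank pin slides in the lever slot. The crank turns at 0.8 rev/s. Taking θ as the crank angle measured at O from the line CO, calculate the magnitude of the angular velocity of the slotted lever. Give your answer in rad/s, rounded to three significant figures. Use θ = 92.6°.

ω = 5.027 rad/s (from 0.8 rev/s).
Crank pin A relative to C: A = (d + r cosθ, r sinθ); lever angle φ = atan2(r sinθ, d + r cosθ).
Differentiating tanφ: φ̇ = rω(d cosθ + r)/(d² + r² + 2dr cosθ).
d² + r² + 2dr cosθ = |CA|² = 0.0480286 m²;  d cosθ + r = +0.076982 m.
|ω_lever| = |0.0863·5.027·+0.076982| / 0.0480286 = 0.6953 rad/s.

0.695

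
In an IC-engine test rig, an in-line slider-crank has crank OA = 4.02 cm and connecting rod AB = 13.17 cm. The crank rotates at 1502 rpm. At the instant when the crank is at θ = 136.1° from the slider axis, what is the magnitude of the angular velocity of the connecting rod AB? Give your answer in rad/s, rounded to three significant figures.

ω = 157.3 rad/s (converted from 1502 rpm).
The rod makes angle φ with the slider axis where L sinφ = r sinθ; differentiating, L cosφ·φ̇ = r ω cosθ.
L cosφ = √(L² − r² sin²θ) = 0.12872 m.
|ω_rod| = r ω |cosθ| / √(L² − r² sin²θ) = 0.0402·157.3·0.72055/0.12872 = 35.396 rad/s.

35.4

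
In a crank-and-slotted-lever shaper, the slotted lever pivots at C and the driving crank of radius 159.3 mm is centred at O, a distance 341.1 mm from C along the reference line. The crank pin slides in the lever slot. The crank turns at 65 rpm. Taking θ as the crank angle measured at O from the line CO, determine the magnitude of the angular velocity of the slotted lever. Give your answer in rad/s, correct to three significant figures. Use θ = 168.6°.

5.39

ω = 6.807 rad/s (from 65 rpm).
Crank pin A relative to C: A = (d + r cosθ, r sinθ); lever angle φ = atan2(r sinθ, d + r cosθ).
Differentiating tanφ: φ̇ = rω(d cosθ + r)/(d² + r² + 2dr cosθ).
d² + r² + 2dr cosθ = |CA|² = 0.0351953 m²;  d cosθ + r = -0.17507 m.
|ω_lever| = |0.1593·6.807·-0.17507| / 0.0351953 = 5.3937 rad/s.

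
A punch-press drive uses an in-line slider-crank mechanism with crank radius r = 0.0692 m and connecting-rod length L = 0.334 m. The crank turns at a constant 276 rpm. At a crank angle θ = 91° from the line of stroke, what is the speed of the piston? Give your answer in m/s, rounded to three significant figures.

1.99

ω = 2π·276/60 = 28.9 rad/s
For an in-line slider-crank, x = r cosθ + √(L² − r² sin²θ), so v = −rω sinθ·[1 + r cosθ/√(L² − r² sin²θ)].
With r = 0.0692 m, L = 0.334 m, θ = 91°: √(L² − r² sin²θ) = 0.32675 m.
v = −0.0692·28.9·0.99985·[1 + 0.0692·-0.01745/0.32675] = -1.9924 m/s.
|v| = 1.9924 m/s.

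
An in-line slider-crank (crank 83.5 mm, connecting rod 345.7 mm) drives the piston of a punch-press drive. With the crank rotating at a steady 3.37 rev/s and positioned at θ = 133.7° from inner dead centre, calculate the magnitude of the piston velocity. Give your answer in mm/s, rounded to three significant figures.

1060

ω = 2π·3.37 = 21.17 rad/s
For an in-line slider-crank, x = r cosθ + √(L² − r² sin²θ), so v = −rω sinθ·[1 + r cosθ/√(L² − r² sin²θ)].
With r = 0.0835 m, L = 0.3457 m, θ = 133.7°: √(L² − r² sin²θ) = 0.34039 m.
v = −0.0835·21.17·0.72297·[1 + 0.0835·-0.69088/0.34039] = -1.0616 m/s.
|v| = 1.0616 m/s = 1061.6 mm/s.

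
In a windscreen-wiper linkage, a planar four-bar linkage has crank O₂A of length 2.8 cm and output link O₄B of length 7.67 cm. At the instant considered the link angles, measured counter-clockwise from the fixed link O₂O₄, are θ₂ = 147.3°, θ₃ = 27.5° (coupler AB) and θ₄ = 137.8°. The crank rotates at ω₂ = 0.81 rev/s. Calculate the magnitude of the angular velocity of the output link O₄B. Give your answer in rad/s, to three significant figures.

ω₂ = 5.089 rad/s (from 0.81 rev/s).
Differentiating the loop-closure r₂e^{iθ₂}+r₃e^{iθ₃}=r₁+r₄e^{iθ₄} gives r₂ω₂e^{iθ₂}+r₃ω₃e^{iθ₃}=r₄ω₄e^{iθ₄}.
Eliminating the other unknown: ω₄ = r₂ω₂ sin(θ₂−θ₃) / [r₄ sin(θ₄−θ₃)].
Numerator sine = +0.86777; denominator sine = +0.93789.
Result = 0.028·5.089·(+0.86777) / (0.0767·(+0.93789)) = +1.719 rad/s; magnitude 1.719 rad/s.

1.72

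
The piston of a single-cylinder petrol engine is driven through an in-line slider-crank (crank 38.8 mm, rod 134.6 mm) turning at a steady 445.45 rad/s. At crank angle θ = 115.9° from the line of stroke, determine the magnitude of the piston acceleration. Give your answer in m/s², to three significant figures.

4750

ω = 445.4 rad/s
x(θ) = r cosθ + √(L² − r² sin²θ); with ω constant, a = ω²·d²x/dθ².
d²x/dθ² = −r cosθ − r²(cos2θ)/√u − r⁴ sin²2θ/(4u^{3/2}),  u = L² − r² sin²θ = 0.016899 m².
Substituting r = 0.0388 m, L = 0.1346 m, θ = 115.9°: d²x/dθ² = +0.02395 m.
a = ω²·d²x/dθ² = (445.4)²·(+0.02395) = +4752.3 m/s²;  |a| = 4752.3 m/s².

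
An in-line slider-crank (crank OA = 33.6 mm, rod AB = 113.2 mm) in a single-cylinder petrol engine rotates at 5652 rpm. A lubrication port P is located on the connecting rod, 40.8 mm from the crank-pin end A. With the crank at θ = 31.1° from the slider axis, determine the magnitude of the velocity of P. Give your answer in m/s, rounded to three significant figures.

ω = 591.9 rad/s.  Crank-pin speed |V_A| = rω = 19.887 m/s, perpendicular to OA.
Rod angle: sinφ = −(r/L) sinθ ⇒ φ = -8.819°; ω_rod = −rω cosθ/√(L²−r²sin²θ) = -152.23 rad/s.
V_P = V_A + ω_rod × AP, with AP = 0.0408 m along the rod.
Components: V_Px = −rω sinθ − a·ω_rod·sinφ = -11.225 m/s;  V_Py = rω cosθ + a·ω_rod·cosφ = +10.891 m/s.
|V_P| = √(V_Px² + V_Py²) = 15.64 m/s.

15.6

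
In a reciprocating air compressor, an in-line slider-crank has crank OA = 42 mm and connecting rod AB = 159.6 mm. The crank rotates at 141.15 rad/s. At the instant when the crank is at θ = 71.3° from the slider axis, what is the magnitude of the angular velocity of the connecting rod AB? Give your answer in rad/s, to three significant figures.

ω = 141.2 rad/s
The rod makes angle φ with the slider axis where L sinφ = r sinθ; differentiating, L cosφ·φ̇ = r ω cosθ.
L cosφ = √(L² − r² sin²θ) = 0.15456 m.
|ω_rod| = r ω |cosθ| / √(L² − r² sin²θ) = 0.042·141.2·0.32061/0.15456 = 12.297 rad/s.

12.3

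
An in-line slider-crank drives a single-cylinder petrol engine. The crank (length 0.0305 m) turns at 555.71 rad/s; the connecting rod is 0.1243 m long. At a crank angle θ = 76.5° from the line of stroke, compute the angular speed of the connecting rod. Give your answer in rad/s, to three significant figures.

32.8

ω = 555.7 rad/s
The rod makes angle φ with the slider axis where L sinφ = r sinθ; differentiating, L cosφ·φ̇ = r ω cosθ.
L cosφ = √(L² − r² sin²θ) = 0.12071 m.
|ω_rod| = r ω |cosθ| / √(L² − r² sin²θ) = 0.0305·555.7·0.23345/0.12071 = 32.779 rad/s.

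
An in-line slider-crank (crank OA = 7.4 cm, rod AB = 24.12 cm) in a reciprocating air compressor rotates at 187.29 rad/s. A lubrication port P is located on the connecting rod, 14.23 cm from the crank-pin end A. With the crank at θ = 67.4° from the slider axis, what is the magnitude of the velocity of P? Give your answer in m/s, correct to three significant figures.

13.9

ω = 187.3 rad/s.  Crank-pin speed |V_A| = rω = 13.859 m/s, perpendicular to OA.
Rod angle: sinφ = −(r/L) sinθ ⇒ φ = -16.454°; ω_rod = −rω cosθ/√(L²−r²sin²θ) = -23.025 rad/s.
V_P = V_A + ω_rod × AP, with AP = 0.1423 m along the rod.
Components: V_Px = −rω sinθ − a·ω_rod·sinφ = -13.723 m/s;  V_Py = rω cosθ + a·ω_rod·cosφ = +2.1839 m/s.
|V_P| = √(V_Px² + V_Py²) = 13.896 m/s.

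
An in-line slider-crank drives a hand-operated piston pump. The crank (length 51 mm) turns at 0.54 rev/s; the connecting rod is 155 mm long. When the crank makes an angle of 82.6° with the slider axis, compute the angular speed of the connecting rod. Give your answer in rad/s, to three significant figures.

ω = 3.393 rad/s (converted from 0.54 rev/s).
The rod makes angle φ with the slider axis where L sinφ = r sinθ; differentiating, L cosφ·φ̇ = r ω cosθ.
L cosφ = √(L² − r² sin²θ) = 0.14652 m.
|ω_rod| = r ω |cosθ| / √(L² − r² sin²θ) = 0.051·3.393·0.12880/0.14652 = 0.15211 rad/s.

0.152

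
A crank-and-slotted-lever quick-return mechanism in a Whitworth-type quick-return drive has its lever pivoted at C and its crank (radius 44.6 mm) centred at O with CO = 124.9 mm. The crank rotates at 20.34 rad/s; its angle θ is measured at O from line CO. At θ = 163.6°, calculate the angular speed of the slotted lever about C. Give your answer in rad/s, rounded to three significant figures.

ω = 20.34 rad/s
Crank pin A relative to C: A = (d + r cosθ, r sinθ); lever angle φ = atan2(r sinθ, d + r cosθ).
Differentiating tanφ: φ̇ = rω(d cosθ + r)/(d² + r² + 2dr cosθ).
d² + r² + 2dr cosθ = |CA|² = 0.00690138 m²;  d cosθ + r = -0.075218 m.
|ω_lever| = |0.0446·20.34·-0.075218| / 0.00690138 = 9.8872 rad/s.

9.89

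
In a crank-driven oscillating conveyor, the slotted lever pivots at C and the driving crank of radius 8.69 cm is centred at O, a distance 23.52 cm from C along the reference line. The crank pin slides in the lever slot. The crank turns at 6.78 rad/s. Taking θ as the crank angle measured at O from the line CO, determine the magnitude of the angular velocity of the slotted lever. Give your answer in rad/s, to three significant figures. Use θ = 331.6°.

1.75

ω = 6.78 rad/s
Crank pin A relative to C: A = (d + r cosθ, r sinθ); lever angle φ = atan2(r sinθ, d + r cosθ).
Differentiating tanφ: φ̇ = rω(d cosθ + r)/(d² + r² + 2dr cosθ).
d² + r² + 2dr cosθ = |CA|² = 0.0988287 m²;  d cosθ + r = +0.29379 m.
|ω_lever| = |0.0869·6.78·+0.29379| / 0.0988287 = 1.7515 rad/s.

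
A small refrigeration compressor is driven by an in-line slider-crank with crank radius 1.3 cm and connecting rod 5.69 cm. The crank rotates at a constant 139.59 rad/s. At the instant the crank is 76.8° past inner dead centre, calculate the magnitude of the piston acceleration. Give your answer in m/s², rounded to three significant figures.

4.83

ω = 139.6 rad/s
x(θ) = r cosθ + √(L² − r² sin²θ); with ω constant, a = ω²·d²x/dθ².
d²x/dθ² = −r cosθ − r²(cos2θ)/√u − r⁴ sin²2θ/(4u^{3/2}),  u = L² − r² sin²θ = 0.00307742 m².
Substituting r = 0.013 m, L = 0.0569 m, θ = 76.8°: d²x/dθ² = -0.00024809 m.
a = ω²·d²x/dθ² = (139.6)²·(-0.00024809) = -4.8342 m/s²;  |a| = 4.8342 m/s².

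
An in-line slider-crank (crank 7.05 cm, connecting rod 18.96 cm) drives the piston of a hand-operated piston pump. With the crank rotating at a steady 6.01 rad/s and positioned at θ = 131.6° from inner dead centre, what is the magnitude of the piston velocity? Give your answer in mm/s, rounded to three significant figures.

ω = 6.01 rad/s
For an in-line slider-crank, x = r cosθ + √(L² − r² sin²θ), so v = −rω sinθ·[1 + r cosθ/√(L² − r² sin²θ)].
With r = 0.0705 m, L = 0.1896 m, θ = 131.6°: √(L² − r² sin²θ) = 0.18212 m.
v = −0.0705·6.01·0.74780·[1 + 0.0705·-0.66393/0.18212] = -0.23541 m/s.
|v| = 0.23541 m/s = 235.41 mm/s.

235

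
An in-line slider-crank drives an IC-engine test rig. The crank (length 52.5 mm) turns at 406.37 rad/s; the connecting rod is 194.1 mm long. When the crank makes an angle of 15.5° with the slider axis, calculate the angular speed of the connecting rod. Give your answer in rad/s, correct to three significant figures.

ω = 406.4 rad/s
The rod makes angle φ with the slider axis where L sinφ = r sinθ; differentiating, L cosφ·φ̇ = r ω cosθ.
L cosφ = √(L² − r² sin²θ) = 0.19359 m.
|ω_rod| = r ω |cosθ| / √(L² − r² sin²θ) = 0.0525·406.4·0.96363/0.19359 = 106.19 rad/s.

106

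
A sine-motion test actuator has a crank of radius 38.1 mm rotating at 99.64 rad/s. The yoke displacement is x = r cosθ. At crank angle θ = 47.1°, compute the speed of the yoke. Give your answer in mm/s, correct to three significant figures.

ω = 99.64 rad/s
x = r cosθ ⇒ ẋ = −rω sinθ.
|v| = rω|sinθ| = 0.0381·99.64·|sin 47.1°| = 2.7809 m/s = 2780.9 mm/s.

2780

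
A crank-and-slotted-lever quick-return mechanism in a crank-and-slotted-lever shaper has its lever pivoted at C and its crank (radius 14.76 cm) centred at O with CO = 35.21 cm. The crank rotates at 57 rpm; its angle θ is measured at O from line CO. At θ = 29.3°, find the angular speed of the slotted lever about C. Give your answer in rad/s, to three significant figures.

ω = 5.969 rad/s (from 57 rpm).
Crank pin A relative to C: A = (d + r cosθ, r sinθ); lever angle φ = atan2(r sinθ, d + r cosθ).
Differentiating tanφ: φ̇ = rω(d cosθ + r)/(d² + r² + 2dr cosθ).
d² + r² + 2dr cosθ = |CA|² = 0.236403 m²;  d cosθ + r = +0.45466 m.
|ω_lever| = |0.1476·5.969·+0.45466| / 0.236403 = 1.6944 rad/s.

1.69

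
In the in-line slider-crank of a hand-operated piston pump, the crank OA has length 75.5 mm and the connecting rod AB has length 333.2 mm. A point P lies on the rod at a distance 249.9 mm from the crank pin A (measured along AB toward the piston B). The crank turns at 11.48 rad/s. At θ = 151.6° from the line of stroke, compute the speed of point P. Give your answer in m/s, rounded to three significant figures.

0.399

ω = 11.48 rad/s.  Crank-pin speed |V_A| = rω = 0.86674 m/s, perpendicular to OA.
Rod angle: sinφ = −(r/L) sinθ ⇒ φ = -6.187°; ω_rod = −rω cosθ/√(L²−r²sin²θ) = +2.3016 rad/s.
V_P = V_A + ω_rod × AP, with AP = 0.2499 m along the rod.
Components: V_Px = −rω sinθ − a·ω_rod·sinφ = -0.35026 m/s;  V_Py = rω cosθ + a·ω_rod·cosφ = -0.19061 m/s.
|V_P| = √(V_Px² + V_Py²) = 0.39876 m/s.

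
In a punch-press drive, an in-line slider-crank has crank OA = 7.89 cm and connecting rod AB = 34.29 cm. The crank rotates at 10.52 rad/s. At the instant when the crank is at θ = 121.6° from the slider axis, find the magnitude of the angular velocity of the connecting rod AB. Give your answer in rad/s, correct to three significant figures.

1.29

ω = 10.52 rad/s
The rod makes angle φ with the slider axis where L sinφ = r sinθ; differentiating, L cosφ·φ̇ = r ω cosθ.
L cosφ = √(L² − r² sin²θ) = 0.33625 m.
|ω_rod| = r ω |cosθ| / √(L² − r² sin²θ) = 0.0789·10.52·0.52399/0.33625 = 1.2934 rad/s.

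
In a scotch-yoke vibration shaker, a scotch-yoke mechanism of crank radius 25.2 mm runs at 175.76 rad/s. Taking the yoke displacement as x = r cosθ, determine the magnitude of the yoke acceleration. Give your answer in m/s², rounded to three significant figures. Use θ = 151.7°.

685

ω = 175.8 rad/s
x = r cosθ ⇒ ẍ = −rω² cosθ (ω constant).
|a| = rω²|cosθ| = 0.0252·(175.8)²·|cos 151.7°| = 685.42 m/s².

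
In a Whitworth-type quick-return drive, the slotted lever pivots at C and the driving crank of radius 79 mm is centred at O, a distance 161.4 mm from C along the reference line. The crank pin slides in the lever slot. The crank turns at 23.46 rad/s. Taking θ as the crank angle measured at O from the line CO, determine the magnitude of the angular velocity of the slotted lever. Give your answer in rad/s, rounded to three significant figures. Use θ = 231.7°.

2.36

ω = 23.46 rad/s
Crank pin A relative to C: A = (d + r cosθ, r sinθ); lever angle φ = atan2(r sinθ, d + r cosθ).
Differentiating tanφ: φ̇ = rω(d cosθ + r)/(d² + r² + 2dr cosθ).
d² + r² + 2dr cosθ = |CA|² = 0.0164859 m²;  d cosθ + r = -0.021032 m.
|ω_lever| = |0.079·23.46·-0.021032| / 0.0164859 = 2.3645 rad/s.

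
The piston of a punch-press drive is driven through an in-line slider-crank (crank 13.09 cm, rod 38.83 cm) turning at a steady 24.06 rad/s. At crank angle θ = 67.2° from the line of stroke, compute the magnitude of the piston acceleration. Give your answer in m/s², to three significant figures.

11.0

ω = 24.06 rad/s
x(θ) = r cosθ + √(L² − r² sin²θ); with ω constant, a = ω²·d²x/dθ².
d²x/dθ² = −r cosθ − r²(cos2θ)/√u − r⁴ sin²2θ/(4u^{3/2}),  u = L² − r² sin²θ = 0.136215 m².
Substituting r = 0.1309 m, L = 0.3883 m, θ = 67.2°: d²x/dθ² = -0.018988 m.
a = ω²·d²x/dθ² = (24.06)²·(-0.018988) = -10.992 m/s²;  |a| = 10.992 m/s².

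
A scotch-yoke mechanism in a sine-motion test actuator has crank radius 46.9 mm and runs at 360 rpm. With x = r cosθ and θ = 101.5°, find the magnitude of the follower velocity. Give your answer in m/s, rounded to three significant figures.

1.73

ω = 37.7 rad/s (from 360 rpm).
x = r cosθ ⇒ ẋ = −rω sinθ.
|v| = rω|sinθ| = 0.0469·37.7·|sin 101.5°| = 1.7326 m/s.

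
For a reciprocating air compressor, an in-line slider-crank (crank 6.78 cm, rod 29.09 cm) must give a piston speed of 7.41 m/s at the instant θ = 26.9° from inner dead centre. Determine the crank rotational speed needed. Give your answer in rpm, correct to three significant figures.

1910

For an in-line slider-crank, |v_piston| = rω|sinθ|·[1 + r cosθ/√(L² − r² sin²θ)].
With r = 0.0678 m, L = 0.2909 m, θ = 26.9°: the bracketed kinematic factor |dx/dθ| = 0.037087 m.
ω = v/|dx/dθ| = 7.41/0.037087 = 199.8 rad/s.
N = 60ω/(2π) = 1908 rpm.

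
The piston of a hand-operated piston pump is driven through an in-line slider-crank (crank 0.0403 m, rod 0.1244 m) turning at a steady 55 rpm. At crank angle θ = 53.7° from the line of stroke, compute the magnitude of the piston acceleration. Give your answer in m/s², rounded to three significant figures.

ω = 2π·55/60 = 5.76 rad/s
x(θ) = r cosθ + √(L² − r² sin²θ); with ω constant, a = ω²·d²x/dθ².
d²x/dθ² = −r cosθ − r²(cos2θ)/√u − r⁴ sin²2θ/(4u^{3/2}),  u = L² − r² sin²θ = 0.0144205 m².
Substituting r = 0.0403 m, L = 0.1244 m, θ = 53.7°: d²x/dθ² = -0.020161 m.
a = ω²·d²x/dθ² = (5.76)²·(-0.020161) = -0.66878 m/s²;  |a| = 0.66878 m/s².

0.669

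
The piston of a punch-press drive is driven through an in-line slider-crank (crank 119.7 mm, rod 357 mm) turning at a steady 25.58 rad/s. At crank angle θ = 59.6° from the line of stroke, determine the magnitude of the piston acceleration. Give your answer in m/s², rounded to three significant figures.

ω = 25.58 rad/s
x(θ) = r cosθ + √(L² − r² sin²θ); with ω constant, a = ω²·d²x/dθ².
d²x/dθ² = −r cosθ − r²(cos2θ)/√u − r⁴ sin²2θ/(4u^{3/2}),  u = L² − r² sin²θ = 0.11679 m².
Substituting r = 0.1197 m, L = 0.357 m, θ = 59.6°: d²x/dθ² = -0.041098 m.
a = ω²·d²x/dθ² = (25.58)²·(-0.041098) = -26.892 m/s²;  |a| = 26.892 m/s².

26.9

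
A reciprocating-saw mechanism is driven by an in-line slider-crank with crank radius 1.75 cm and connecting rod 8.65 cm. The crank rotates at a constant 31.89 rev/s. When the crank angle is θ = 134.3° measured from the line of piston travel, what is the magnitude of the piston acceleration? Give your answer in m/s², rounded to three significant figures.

493

ω = 2π·31.9 = 200.4 rad/s
x(θ) = r cosθ + √(L² − r² sin²θ); with ω constant, a = ω²·d²x/dθ².
d²x/dθ² = −r cosθ − r²(cos2θ)/√u − r⁴ sin²2θ/(4u^{3/2}),  u = L² − r² sin²θ = 0.00732538 m².
Substituting r = 0.0175 m, L = 0.0865 m, θ = 134.3°: d²x/dθ² = +0.012272 m.
a = ω²·d²x/dθ² = (200.4)²·(+0.012272) = +492.71 m/s²;  |a| = 492.71 m/s².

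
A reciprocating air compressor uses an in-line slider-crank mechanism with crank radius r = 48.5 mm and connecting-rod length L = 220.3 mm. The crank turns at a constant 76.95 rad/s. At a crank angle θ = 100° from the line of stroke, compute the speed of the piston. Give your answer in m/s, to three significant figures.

3.53

ω = 76.95 rad/s
For an in-line slider-crank, x = r cosθ + √(L² − r² sin²θ), so v = −rω sinθ·[1 + r cosθ/√(L² − r² sin²θ)].
With r = 0.0485 m, L = 0.2203 m, θ = 100°: √(L² − r² sin²θ) = 0.21506 m.
v = −0.0485·76.95·0.98481·[1 + 0.0485·-0.17365/0.21506] = -3.5314 m/s.
|v| = 3.5314 m/s.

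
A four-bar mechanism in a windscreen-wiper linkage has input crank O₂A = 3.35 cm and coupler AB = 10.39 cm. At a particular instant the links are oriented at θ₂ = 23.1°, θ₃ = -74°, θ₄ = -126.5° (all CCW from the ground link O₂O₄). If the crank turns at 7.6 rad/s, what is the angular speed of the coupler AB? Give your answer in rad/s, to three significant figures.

1.56

ω₂ = 7.6 rad/s
Differentiating the loop-closure r₂e^{iθ₂}+r₃e^{iθ₃}=r₁+r₄e^{iθ₄} gives r₂ω₂e^{iθ₂}+r₃ω₃e^{iθ₃}=r₄ω₄e^{iθ₄}.
Eliminating the other unknown: ω₃ = r₂ω₂ sin(θ₄−θ₂) / [r₃ sin(θ₃−θ₄)].
Numerator sine = -0.50603; denominator sine = +0.79335.
Result = 0.0335·7.6·(-0.50603) / (0.1039·(+0.79335)) = -1.563 rad/s; magnitude 1.563 rad/s.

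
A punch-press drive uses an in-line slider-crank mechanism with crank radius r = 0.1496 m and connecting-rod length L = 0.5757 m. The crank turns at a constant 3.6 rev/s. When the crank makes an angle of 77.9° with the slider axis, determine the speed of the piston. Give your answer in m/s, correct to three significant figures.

3.50

ω = 2π·3.6 = 22.62 rad/s
For an in-line slider-crank, x = r cosθ + √(L² − r² sin²θ), so v = −rω sinθ·[1 + r cosθ/√(L² − r² sin²θ)].
With r = 0.1496 m, L = 0.5757 m, θ = 77.9°: √(L² − r² sin²θ) = 0.55681 m.
v = −0.1496·22.62·0.97778·[1 + 0.1496·0.20962/0.55681] = -3.495 m/s.
|v| = 3.495 m/s.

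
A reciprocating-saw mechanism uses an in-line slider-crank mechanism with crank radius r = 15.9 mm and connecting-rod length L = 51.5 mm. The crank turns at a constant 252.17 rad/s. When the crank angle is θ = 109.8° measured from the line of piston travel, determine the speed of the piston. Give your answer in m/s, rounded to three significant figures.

3.36

ω = 252.2 rad/s
For an in-line slider-crank, x = r cosθ + √(L² − r² sin²θ), so v = −rω sinθ·[1 + r cosθ/√(L² − r² sin²θ)].
With r = 0.0159 m, L = 0.0515 m, θ = 109.8°: √(L² − r² sin²θ) = 0.049279 m.
v = −0.0159·252.2·0.94088·[1 + 0.0159·-0.33874/0.049279] = -3.3602 m/s.
|v| = 3.3602 m/s.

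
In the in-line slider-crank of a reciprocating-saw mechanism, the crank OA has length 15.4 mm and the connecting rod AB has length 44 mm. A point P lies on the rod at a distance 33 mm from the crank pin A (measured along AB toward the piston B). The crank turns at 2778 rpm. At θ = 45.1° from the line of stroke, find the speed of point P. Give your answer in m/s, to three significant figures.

3.86

ω = 290.9 rad/s.  Crank-pin speed |V_A| = rω = 4.48 m/s, perpendicular to OA.
Rod angle: sinφ = −(r/L) sinθ ⇒ φ = -14.354°; ω_rod = −rω cosθ/√(L²−r²sin²θ) = -74.187 rad/s.
V_P = V_A + ω_rod × AP, with AP = 0.033 m along the rod.
Components: V_Px = −rω sinθ − a·ω_rod·sinφ = -3.7803 m/s;  V_Py = rω cosθ + a·ω_rod·cosφ = +0.79058 m/s.
|V_P| = √(V_Px² + V_Py²) = 3.8621 m/s.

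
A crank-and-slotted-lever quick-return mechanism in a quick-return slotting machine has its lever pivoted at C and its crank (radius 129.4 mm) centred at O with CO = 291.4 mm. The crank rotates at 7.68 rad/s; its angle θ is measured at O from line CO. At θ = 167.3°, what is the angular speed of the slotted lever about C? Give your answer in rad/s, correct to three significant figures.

ω = 7.68 rad/s
Crank pin A relative to C: A = (d + r cosθ, r sinθ); lever angle φ = atan2(r sinθ, d + r cosθ).
Differentiating tanφ: φ̇ = rω(d cosθ + r)/(d² + r² + 2dr cosθ).
d² + r² + 2dr cosθ = |CA|² = 0.028089 m²;  d cosθ + r = -0.15487 m.
|ω_lever| = |0.1294·7.68·-0.15487| / 0.028089 = 5.4793 rad/s.

5.48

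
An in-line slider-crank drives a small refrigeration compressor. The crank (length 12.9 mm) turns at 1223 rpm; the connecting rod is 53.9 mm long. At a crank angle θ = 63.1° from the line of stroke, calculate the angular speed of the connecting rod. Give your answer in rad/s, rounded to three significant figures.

14.2

ω = 128.1 rad/s (converted from 1223 rpm).
The rod makes angle φ with the slider axis where L sinφ = r sinθ; differentiating, L cosφ·φ̇ = r ω cosθ.
L cosφ = √(L² − r² sin²θ) = 0.052658 m.
|ω_rod| = r ω |cosθ| / √(L² − r² sin²θ) = 0.0129·128.1·0.45243/0.052658 = 14.195 rad/s.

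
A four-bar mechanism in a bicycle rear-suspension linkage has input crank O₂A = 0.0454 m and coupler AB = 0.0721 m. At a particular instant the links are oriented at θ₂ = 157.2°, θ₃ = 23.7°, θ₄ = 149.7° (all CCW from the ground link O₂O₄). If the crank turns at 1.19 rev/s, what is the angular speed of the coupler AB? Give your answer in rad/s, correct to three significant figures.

0.760

ω₂ = 7.477 rad/s (from 1.19 rev/s).
Differentiating the loop-closure r₂e^{iθ₂}+r₃e^{iθ₃}=r₁+r₄e^{iθ₄} gives r₂ω₂e^{iθ₂}+r₃ω₃e^{iθ₃}=r₄ω₄e^{iθ₄}.
Eliminating the other unknown: ω₃ = r₂ω₂ sin(θ₄−θ₂) / [r₃ sin(θ₃−θ₄)].
Numerator sine = -0.13053; denominator sine = -0.80902.
Result = 0.0454·7.477·(-0.13053) / (0.0721·(-0.80902)) = +0.7596 rad/s; magnitude 0.7596 rad/s.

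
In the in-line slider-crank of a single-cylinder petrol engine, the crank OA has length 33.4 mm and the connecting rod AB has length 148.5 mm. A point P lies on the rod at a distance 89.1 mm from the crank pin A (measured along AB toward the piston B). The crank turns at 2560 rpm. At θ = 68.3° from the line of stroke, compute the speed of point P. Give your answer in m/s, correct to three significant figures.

ω = 268.1 rad/s.  Crank-pin speed |V_A| = rω = 8.954 m/s, perpendicular to OA.
Rod angle: sinφ = −(r/L) sinθ ⇒ φ = -12.062°; ω_rod = −rω cosθ/√(L²−r²sin²θ) = -22.798 rad/s.
V_P = V_A + ω_rod × AP, with AP = 0.0891 m along the rod.
Components: V_Px = −rω sinθ − a·ω_rod·sinφ = -8.7439 m/s;  V_Py = rω cosθ + a·ω_rod·cosφ = +1.3243 m/s.
|V_P| = √(V_Px² + V_Py²) = 8.8436 m/s.

8.84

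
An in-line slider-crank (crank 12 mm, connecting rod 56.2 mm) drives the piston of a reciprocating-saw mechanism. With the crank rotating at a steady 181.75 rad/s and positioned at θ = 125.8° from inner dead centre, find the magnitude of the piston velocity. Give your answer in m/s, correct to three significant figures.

1.54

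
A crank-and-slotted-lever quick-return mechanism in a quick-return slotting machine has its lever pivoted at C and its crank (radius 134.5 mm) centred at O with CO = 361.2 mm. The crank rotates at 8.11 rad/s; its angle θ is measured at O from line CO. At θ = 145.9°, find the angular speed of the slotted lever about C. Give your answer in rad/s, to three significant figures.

ω = 8.11 rad/s
Crank pin A relative to C: A = (d + r cosθ, r sinθ); lever angle φ = atan2(r sinθ, d + r cosθ).
Differentiating tanφ: φ̇ = rω(d cosθ + r)/(d² + r² + 2dr cosθ).
d² + r² + 2dr cosθ = |CA|² = 0.068099 m²;  d cosθ + r = -0.1646 m.
|ω_lever| = |0.1345·8.11·-0.1646| / 0.068099 = 2.6365 rad/s.

2.64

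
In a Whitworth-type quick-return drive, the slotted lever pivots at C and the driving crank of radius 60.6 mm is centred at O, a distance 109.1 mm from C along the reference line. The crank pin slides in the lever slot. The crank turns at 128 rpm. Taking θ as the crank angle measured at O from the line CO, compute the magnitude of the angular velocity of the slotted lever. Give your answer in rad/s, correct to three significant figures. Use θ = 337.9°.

ω = 13.4 rad/s (from 128 rpm).
Crank pin A relative to C: A = (d + r cosθ, r sinθ); lever angle φ = atan2(r sinθ, d + r cosθ).
Differentiating tanφ: φ̇ = rω(d cosθ + r)/(d² + r² + 2dr cosθ).
d² + r² + 2dr cosθ = |CA|² = 0.0278266 m²;  d cosθ + r = +0.16168 m.
|ω_lever| = |0.0606·13.4·+0.16168| / 0.0278266 = 4.7198 rad/s.

4.72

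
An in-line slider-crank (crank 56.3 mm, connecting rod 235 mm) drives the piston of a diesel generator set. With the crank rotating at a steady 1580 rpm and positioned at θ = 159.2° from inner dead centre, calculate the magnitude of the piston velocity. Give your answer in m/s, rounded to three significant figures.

ω = 2π·1580/60 = 165.5 rad/s
For an in-line slider-crank, x = r cosθ + √(L² − r² sin²θ), so v = −rω sinθ·[1 + r cosθ/√(L² − r² sin²θ)].
With r = 0.0563 m, L = 0.235 m, θ = 159.2°: √(L² − r² sin²θ) = 0.23415 m.
v = −0.0563·165.5·0.35511·[1 + 0.0563·-0.93483/0.23415] = -2.5644 m/s.
|v| = 2.5644 m/s.

2.56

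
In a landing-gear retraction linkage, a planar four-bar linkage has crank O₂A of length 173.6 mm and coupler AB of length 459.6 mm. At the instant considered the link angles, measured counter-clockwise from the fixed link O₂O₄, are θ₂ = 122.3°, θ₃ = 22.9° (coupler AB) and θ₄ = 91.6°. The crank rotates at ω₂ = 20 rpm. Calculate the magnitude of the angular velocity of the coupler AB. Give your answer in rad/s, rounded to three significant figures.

ω₂ = 2.094 rad/s (from 20 rpm).
Differentiating the loop-closure r₂e^{iθ₂}+r₃e^{iθ₃}=r₁+r₄e^{iθ₄} gives r₂ω₂e^{iθ₂}+r₃ω₃e^{iθ₃}=r₄ω₄e^{iθ₄}.
Eliminating the other unknown: ω₃ = r₂ω₂ sin(θ₄−θ₂) / [r₃ sin(θ₃−θ₄)].
Numerator sine = -0.51054; denominator sine = -0.93169.
Result = 0.1736·2.094·(-0.51054) / (0.4596·(-0.93169)) = +0.4335 rad/s; magnitude 0.4335 rad/s.

0.433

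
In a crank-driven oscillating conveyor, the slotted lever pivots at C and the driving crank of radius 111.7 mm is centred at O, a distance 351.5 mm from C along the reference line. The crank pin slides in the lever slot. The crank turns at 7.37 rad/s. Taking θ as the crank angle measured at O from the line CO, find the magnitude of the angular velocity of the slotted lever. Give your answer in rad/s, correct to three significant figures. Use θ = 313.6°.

ω = 7.37 rad/s
Crank pin A relative to C: A = (d + r cosθ, r sinθ); lever angle φ = atan2(r sinθ, d + r cosθ).
Differentiating tanφ: φ̇ = rω(d cosθ + r)/(d² + r² + 2dr cosθ).
d² + r² + 2dr cosθ = |CA|² = 0.190182 m²;  d cosθ + r = +0.3541 m.
|ω_lever| = |0.1117·7.37·+0.3541| / 0.190182 = 1.5328 rad/s.

1.53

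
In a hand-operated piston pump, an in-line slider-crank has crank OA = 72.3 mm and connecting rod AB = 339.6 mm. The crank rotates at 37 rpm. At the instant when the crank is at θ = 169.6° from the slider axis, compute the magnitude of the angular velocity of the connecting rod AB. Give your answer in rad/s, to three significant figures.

0.812

ω = 3.875 rad/s (converted from 37 rpm).
The rod makes angle φ with the slider axis where L sinφ = r sinθ; differentiating, L cosφ·φ̇ = r ω cosθ.
L cosφ = √(L² − r² sin²θ) = 0.33935 m.
|ω_rod| = r ω |cosθ| / √(L² − r² sin²θ) = 0.0723·3.875·0.98357/0.33935 = 0.81195 rad/s.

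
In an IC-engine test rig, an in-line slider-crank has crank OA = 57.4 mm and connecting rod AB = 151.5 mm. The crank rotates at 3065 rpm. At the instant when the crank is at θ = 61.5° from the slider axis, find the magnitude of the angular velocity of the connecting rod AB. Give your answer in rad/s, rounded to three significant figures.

61.5

ω = 321 rad/s (converted from 3065 rpm).
The rod makes angle φ with the slider axis where L sinφ = r sinθ; differentiating, L cosφ·φ̇ = r ω cosθ.
L cosφ = √(L² − r² sin²θ) = 0.14286 m.
|ω_rod| = r ω |cosθ| / √(L² − r² sin²θ) = 0.0574·321·0.47716/0.14286 = 61.537 rad/s.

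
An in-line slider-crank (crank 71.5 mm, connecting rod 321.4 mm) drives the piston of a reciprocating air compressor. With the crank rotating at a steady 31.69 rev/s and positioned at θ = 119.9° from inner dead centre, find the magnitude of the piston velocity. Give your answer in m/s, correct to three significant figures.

10.9

ω = 2π·31.7 = 199.1 rad/s
For an in-line slider-crank, x = r cosθ + √(L² − r² sin²θ), so v = −rω sinθ·[1 + r cosθ/√(L² − r² sin²θ)].
With r = 0.0715 m, L = 0.3214 m, θ = 119.9°: √(L² − r² sin²θ) = 0.31537 m.
v = −0.0715·199.1·0.86690·[1 + 0.0715·-0.49849/0.31537] = -10.947 m/s.
|v| = 10.947 m/s.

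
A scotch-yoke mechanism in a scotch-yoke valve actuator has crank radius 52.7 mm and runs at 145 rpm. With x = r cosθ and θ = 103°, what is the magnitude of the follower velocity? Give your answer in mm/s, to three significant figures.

780

ω = 15.18 rad/s (from 145 rpm).
x = r cosθ ⇒ ẋ = −rω sinθ.
|v| = rω|sinθ| = 0.0527·15.18·|sin 103°| = 0.77971 m/s = 779.71 mm/s.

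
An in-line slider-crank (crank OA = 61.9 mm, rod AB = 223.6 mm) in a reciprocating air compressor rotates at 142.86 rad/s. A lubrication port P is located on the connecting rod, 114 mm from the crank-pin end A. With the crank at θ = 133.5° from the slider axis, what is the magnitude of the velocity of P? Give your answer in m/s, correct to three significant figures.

6.50

ω = 142.9 rad/s.  Crank-pin speed |V_A| = rω = 8.843 m/s, perpendicular to OA.
Rod angle: sinφ = −(r/L) sinθ ⇒ φ = -11.584°; ω_rod = −rω cosθ/√(L²−r²sin²θ) = +27.789 rad/s.
V_P = V_A + ω_rod × AP, with AP = 0.114 m along the rod.
Components: V_Px = −rω sinθ − a·ω_rod·sinφ = -5.7784 m/s;  V_Py = rω cosθ + a·ω_rod·cosφ = -2.9837 m/s.
|V_P| = √(V_Px² + V_Py²) = 6.5032 m/s.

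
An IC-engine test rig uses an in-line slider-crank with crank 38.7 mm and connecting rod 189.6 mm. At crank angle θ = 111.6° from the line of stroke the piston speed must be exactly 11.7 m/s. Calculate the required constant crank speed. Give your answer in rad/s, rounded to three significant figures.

For an in-line slider-crank, |v_piston| = rω|sinθ|·[1 + r cosθ/√(L² − r² sin²θ)].
With r = 0.0387 m, L = 0.1896 m, θ = 111.6°: the bracketed kinematic factor |dx/dθ| = 0.033229 m.
ω = v/|dx/dθ| = 11.7/0.033229 = 352.11 rad/s.

352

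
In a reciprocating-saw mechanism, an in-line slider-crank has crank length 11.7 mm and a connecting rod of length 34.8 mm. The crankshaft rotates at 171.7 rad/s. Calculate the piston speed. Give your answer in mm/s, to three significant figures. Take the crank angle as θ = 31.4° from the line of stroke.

1350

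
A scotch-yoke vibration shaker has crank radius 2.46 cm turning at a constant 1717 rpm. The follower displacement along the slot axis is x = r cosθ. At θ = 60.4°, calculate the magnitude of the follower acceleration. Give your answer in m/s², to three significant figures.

ω = 179.8 rad/s (from 1717 rpm).
x = r cosθ ⇒ ẍ = −rω² cosθ (ω constant).
|a| = rω²|cosθ| = 0.0246·(179.8)²·|cos 60.4°| = 392.83 m/s².

393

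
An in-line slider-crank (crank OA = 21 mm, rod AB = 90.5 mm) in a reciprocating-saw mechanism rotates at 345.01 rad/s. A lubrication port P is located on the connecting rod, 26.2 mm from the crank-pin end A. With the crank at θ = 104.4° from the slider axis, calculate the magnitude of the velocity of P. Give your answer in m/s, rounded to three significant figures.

ω = 345 rad/s.  Crank-pin speed |V_A| = rω = 7.2452 m/s, perpendicular to OA.
Rod angle: sinφ = −(r/L) sinθ ⇒ φ = -12.988°; ω_rod = −rω cosθ/√(L²−r²sin²θ) = +20.432 rad/s.
V_P = V_A + ω_rod × AP, with AP = 0.0262 m along the rod.
Components: V_Px = −rω sinθ − a·ω_rod·sinφ = -6.8973 m/s;  V_Py = rω cosθ + a·ω_rod·cosφ = -1.2802 m/s.
|V_P| = √(V_Px² + V_Py²) = 7.0151 m/s.

7.02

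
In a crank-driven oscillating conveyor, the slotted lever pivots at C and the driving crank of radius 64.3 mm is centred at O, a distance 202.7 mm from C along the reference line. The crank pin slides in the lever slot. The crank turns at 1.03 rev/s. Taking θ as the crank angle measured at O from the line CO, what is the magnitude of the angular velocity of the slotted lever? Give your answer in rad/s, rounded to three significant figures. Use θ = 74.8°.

ω = 6.472 rad/s (from 1.03 rev/s).
Crank pin A relative to C: A = (d + r cosθ, r sinθ); lever angle φ = atan2(r sinθ, d + r cosθ).
Differentiating tanφ: φ̇ = rω(d cosθ + r)/(d² + r² + 2dr cosθ).
d² + r² + 2dr cosθ = |CA|² = 0.0520563 m²;  d cosθ + r = +0.11745 m.
|ω_lever| = |0.0643·6.472·+0.11745| / 0.0520563 = 0.93884 rad/s.

0.939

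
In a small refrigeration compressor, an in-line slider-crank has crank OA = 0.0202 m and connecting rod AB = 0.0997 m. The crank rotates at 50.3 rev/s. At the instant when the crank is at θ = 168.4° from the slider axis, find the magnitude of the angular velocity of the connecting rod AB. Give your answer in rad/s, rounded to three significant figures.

62.8

ω = 316 rad/s (converted from 50.3 rev/s).
The rod makes angle φ with the slider axis where L sinφ = r sinθ; differentiating, L cosφ·φ̇ = r ω cosθ.
L cosφ = √(L² − r² sin²θ) = 0.099617 m.
|ω_rod| = r ω |cosθ| / √(L² − r² sin²θ) = 0.0202·316·0.97958/0.099617 = 62.777 rad/s.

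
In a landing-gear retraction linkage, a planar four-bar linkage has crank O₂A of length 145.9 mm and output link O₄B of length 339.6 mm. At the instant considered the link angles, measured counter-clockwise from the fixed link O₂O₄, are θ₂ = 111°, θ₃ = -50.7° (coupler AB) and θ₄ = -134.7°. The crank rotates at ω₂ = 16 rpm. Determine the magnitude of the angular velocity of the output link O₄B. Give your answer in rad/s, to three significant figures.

ω₂ = 1.676 rad/s (from 16 rpm).
Differentiating the loop-closure r₂e^{iθ₂}+r₃e^{iθ₃}=r₁+r₄e^{iθ₄} gives r₂ω₂e^{iθ₂}+r₃ω₃e^{iθ₃}=r₄ω₄e^{iθ₄}.
Eliminating the other unknown: ω₄ = r₂ω₂ sin(θ₂−θ₃) / [r₄ sin(θ₄−θ₃)].
Numerator sine = +0.31399; denominator sine = -0.99452.
Result = 0.1459·1.676·(+0.31399) / (0.3396·(-0.99452)) = -0.22727 rad/s; magnitude 0.22727 rad/s.

0.227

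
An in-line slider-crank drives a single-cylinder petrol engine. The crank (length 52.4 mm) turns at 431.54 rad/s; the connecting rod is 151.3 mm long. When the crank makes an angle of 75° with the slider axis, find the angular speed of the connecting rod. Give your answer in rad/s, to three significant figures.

41.0

ω = 431.5 rad/s
The rod makes angle φ with the slider axis where L sinφ = r sinθ; differentiating, L cosφ·φ̇ = r ω cosθ.
L cosφ = √(L² − r² sin²θ) = 0.14258 m.
|ω_rod| = r ω |cosθ| / √(L² − r² sin²θ) = 0.0524·431.5·0.25882/0.14258 = 41.047 rad/s.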